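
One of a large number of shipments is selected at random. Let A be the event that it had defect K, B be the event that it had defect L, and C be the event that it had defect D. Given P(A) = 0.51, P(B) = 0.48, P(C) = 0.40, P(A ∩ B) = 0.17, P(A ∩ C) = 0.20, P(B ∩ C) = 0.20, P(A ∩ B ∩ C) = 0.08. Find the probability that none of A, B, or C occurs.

By inclusion–exclusion:
P(A ∪ B ∪ C) = 0.51 + 0.48 + 0.40 − 0.17 − 0.20 − 0.20 + 0.08 = 0.90
P(none) = 1 − 0.90 = 0.10

0.10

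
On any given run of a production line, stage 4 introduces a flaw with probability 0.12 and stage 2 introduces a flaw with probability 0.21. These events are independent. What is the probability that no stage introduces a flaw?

0.6952

P(none) = (1 − 0.12) × (1 − 0.21) = 0.88 × 0.79 = 0.6952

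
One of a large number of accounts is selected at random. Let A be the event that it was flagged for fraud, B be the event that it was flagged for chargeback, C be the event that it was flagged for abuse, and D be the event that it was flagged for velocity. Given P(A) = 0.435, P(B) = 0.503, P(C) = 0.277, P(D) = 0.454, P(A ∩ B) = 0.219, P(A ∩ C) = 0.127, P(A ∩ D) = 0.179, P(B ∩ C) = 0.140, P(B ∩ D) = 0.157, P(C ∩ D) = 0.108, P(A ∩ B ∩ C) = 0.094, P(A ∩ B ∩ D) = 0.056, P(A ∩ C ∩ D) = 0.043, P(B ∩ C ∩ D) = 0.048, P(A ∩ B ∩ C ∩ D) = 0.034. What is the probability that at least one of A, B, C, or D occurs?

0.946

P(A ∪ B ∪ C ∪ D) = 0.435 + 0.503 + 0.277 + 0.454 − 0.219 − 0.127 − 0.179 − 0.140 − 0.157 − 0.108 + 0.094 + 0.056 + 0.043 + 0.048 − 0.034 = 0.946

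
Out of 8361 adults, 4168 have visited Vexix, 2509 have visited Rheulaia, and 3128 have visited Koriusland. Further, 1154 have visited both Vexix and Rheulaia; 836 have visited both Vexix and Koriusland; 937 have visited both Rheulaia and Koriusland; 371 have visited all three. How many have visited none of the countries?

Inclusion–exclusion gives
|union| = 4168 + 2509 + 3128 − 1154 − 836 − 937 + 371 = 7249
None: 8361 − 7249 = 1112

1112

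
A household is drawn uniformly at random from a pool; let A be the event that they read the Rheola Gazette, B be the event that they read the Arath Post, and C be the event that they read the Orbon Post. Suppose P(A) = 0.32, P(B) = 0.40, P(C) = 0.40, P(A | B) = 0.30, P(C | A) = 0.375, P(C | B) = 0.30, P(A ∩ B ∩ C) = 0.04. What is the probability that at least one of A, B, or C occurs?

P(A ∩ B) = P(B)·P(A|B) = 0.40 × 0.30 = 0.12
P(A ∩ C) = P(A)·P(C|A) = 0.32 × 0.375 = 0.12
P(B ∩ C) = P(B)·P(C|B) = 0.40 × 0.30 = 0.12
P(A ∪ B ∪ C) = 0.32 + 0.40 + 0.40 − 0.12 − 0.12 − 0.12 + 0.04 = 0.80

0.80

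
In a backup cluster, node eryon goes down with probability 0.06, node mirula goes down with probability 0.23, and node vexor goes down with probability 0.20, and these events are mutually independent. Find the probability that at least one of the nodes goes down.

0.42096

Independence gives P(none) = ∏(1 − pᵢ).
P(none) = (1 − 0.06) × (1 − 0.23) × (1 − 0.20) = 0.94 × 0.77 × 0.80 = 0.57904
P(at least one) = 1 − 0.57904 = 0.42096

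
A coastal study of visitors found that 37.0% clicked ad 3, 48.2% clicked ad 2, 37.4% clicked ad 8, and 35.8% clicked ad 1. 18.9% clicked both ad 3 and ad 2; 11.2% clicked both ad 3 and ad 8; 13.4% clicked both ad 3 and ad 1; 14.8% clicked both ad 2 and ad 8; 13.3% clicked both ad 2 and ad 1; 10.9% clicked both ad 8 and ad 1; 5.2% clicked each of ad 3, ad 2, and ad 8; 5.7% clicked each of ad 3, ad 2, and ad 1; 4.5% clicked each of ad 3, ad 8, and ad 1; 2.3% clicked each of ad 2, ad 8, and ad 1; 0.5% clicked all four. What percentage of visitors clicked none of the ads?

6.9%

Inclusion–exclusion gives
P(at least one) = 37.0 + 48.2 + 37.4 + 35.8 − 18.9 − 11.2 − 13.4 − 14.8 − 13.3 − 10.9 + 5.2 + 5.7 + 4.5 + 2.3 − 0.5 = 93.1%
P(none) = 100% − 93.1% = 6.9%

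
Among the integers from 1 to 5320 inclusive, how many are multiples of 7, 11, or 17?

⌊5320/7⌋ + ⌊5320/11⌋ + ⌊5320/17⌋ − ⌊5320/77⌋ − ⌊5320/119⌋ − ⌊5320/187⌋ + ⌊5320/1309⌋ = 760 + 483 + 312 − 69 − 44 − 28 + 4 = 1418

1418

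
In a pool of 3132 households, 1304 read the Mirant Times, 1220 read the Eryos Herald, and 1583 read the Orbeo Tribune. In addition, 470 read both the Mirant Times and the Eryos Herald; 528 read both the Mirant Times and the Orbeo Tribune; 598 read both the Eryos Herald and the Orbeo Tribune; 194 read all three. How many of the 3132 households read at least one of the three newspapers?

Using inclusion–exclusion:
|union| = 1304 + 1220 + 1583 − 470 − 528 − 598 + 194 = 2705

2705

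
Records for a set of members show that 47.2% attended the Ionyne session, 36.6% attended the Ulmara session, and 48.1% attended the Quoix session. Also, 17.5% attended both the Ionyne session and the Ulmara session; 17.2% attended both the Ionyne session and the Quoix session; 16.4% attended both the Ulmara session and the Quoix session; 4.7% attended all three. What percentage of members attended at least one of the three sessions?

85.5%

By inclusion–exclusion:
P(at least one) = 47.2 + 36.6 + 48.1 − 17.5 − 17.2 − 16.4 + 4.7 = 85.5%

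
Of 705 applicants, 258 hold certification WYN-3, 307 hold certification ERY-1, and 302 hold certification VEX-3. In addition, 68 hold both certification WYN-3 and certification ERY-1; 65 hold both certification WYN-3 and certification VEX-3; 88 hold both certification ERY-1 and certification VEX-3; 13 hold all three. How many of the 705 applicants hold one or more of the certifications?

659

|union| = 258 + 307 + 302 − 68 − 65 − 88 + 13 = 659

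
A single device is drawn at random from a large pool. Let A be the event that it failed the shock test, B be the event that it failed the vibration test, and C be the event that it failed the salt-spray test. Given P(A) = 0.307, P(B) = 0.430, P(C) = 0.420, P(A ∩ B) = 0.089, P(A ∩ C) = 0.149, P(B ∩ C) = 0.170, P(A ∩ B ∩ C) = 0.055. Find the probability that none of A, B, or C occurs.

0.196

P(A ∪ B ∪ C) = 0.307 + 0.430 + 0.420 − 0.089 − 0.149 − 0.170 + 0.055 = 0.804
P(none) = 1 − 0.804 = 0.196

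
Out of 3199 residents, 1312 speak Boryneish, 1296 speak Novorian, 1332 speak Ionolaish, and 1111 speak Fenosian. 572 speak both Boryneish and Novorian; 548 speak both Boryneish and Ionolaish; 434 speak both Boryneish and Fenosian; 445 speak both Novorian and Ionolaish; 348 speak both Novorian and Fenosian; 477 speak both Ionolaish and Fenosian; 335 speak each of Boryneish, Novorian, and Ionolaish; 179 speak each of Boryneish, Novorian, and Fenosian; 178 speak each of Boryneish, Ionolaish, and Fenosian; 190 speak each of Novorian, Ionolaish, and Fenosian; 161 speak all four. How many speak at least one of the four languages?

|union| = 1312 + 1296 + 1332 + 1111 − 572 − 548 − 434 − 445 − 348 − 477 + 335 + 179 + 178 + 190 − 161 = 2948

2948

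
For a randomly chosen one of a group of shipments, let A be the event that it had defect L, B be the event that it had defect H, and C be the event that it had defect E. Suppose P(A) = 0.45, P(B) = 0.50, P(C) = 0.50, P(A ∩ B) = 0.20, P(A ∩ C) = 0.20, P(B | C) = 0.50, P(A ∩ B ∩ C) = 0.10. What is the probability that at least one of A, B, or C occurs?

0.90

P(B ∩ C) = P(C)·P(B|C) = 0.50 × 0.50 = 0.25
Apply inclusion-exclusion:
P(A ∪ B ∪ C) = 0.45 + 0.50 + 0.50 − 0.20 − 0.20 − 0.25 + 0.10 = 0.90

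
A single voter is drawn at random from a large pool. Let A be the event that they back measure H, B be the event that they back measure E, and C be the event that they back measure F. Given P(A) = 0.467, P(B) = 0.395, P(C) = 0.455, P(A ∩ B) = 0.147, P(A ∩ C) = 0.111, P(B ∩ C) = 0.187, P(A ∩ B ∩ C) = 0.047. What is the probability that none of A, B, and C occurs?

0.081

Inclusion–exclusion gives
P(A ∪ B ∪ C) = 0.467 + 0.395 + 0.455 − 0.147 − 0.111 − 0.187 + 0.047 = 0.919
P(none) = 1 − 0.919 = 0.081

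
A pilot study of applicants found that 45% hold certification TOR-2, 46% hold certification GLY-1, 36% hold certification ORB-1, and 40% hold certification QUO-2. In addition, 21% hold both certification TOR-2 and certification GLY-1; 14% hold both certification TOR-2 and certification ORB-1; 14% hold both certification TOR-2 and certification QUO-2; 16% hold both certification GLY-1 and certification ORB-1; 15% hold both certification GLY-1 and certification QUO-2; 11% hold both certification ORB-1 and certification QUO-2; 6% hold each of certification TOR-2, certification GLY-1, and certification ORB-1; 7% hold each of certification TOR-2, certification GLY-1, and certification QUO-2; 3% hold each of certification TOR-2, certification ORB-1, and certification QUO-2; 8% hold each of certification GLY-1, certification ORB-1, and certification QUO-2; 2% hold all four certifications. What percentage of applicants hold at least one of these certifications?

P(at least one) = 45 + 46 + 36 + 40 − 21 − 14 − 14 − 16 − 15 − 11 + 6 + 7 + 3 + 8 − 2 = 98%

98%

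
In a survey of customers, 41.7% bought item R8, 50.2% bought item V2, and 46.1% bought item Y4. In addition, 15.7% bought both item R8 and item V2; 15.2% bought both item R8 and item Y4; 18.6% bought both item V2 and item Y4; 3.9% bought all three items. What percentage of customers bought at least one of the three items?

92.4%

By inclusion-exclusion,
P(≥1) = 41.7 + 50.2 + 46.1 − 15.7 − 15.2 − 18.6 + 3.9 = 92.4%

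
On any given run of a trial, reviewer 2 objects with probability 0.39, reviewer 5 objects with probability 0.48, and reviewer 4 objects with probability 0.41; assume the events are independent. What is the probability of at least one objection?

0.812852

P(none) = (1 − 0.39) × (1 − 0.48) × (1 − 0.41) = 0.61 × 0.52 × 0.59 = 0.187148
P(at least one) = 1 − 0.187148 = 0.812852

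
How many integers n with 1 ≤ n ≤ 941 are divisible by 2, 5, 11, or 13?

By inclusion–exclusion:
470 + 188 + 85 + 72 − 94 − 42 − 36 − 17 − 14 − 6 + 8 + 7 + 3 + 1 − 0 = 625

625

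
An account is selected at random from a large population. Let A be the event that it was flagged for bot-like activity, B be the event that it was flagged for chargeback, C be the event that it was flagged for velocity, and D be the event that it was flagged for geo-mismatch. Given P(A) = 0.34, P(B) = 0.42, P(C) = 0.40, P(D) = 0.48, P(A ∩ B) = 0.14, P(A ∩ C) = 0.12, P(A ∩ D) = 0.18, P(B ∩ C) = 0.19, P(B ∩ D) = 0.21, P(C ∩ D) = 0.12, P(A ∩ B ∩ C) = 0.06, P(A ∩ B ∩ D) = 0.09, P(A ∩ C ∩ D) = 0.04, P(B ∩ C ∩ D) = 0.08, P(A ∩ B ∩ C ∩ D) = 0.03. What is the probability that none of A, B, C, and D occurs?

0.08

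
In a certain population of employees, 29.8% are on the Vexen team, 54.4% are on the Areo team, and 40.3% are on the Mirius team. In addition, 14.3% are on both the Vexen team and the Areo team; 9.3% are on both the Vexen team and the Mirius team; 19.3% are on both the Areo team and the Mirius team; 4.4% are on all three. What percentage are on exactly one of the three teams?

51.9%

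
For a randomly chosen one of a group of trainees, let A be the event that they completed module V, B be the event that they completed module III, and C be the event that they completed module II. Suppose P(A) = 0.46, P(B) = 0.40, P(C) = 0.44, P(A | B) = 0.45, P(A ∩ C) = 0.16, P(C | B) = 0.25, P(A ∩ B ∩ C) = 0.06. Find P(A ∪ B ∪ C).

P(A ∩ B) = P(B)·P(A|B) = 0.40 × 0.45 = 0.18
P(B ∩ C) = P(B)·P(C|B) = 0.40 × 0.25 = 0.10
P(A ∪ B ∪ C) = 0.46 + 0.40 + 0.44 − 0.18 − 0.16 − 0.10 + 0.06 = 0.92

0.92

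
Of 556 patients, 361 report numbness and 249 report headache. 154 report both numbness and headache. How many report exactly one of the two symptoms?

302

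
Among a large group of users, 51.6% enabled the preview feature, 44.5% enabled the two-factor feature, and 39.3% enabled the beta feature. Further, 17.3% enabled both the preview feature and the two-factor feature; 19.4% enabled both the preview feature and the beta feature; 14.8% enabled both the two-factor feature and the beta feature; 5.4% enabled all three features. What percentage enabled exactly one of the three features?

48.6%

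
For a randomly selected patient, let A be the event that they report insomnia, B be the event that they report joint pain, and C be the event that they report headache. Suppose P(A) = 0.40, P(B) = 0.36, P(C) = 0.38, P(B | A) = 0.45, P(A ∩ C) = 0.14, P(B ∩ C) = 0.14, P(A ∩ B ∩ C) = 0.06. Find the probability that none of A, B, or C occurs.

P(A ∩ B) = P(A)·P(B|A) = 0.40 × 0.45 = 0.18
P(A ∪ B ∪ C) = 0.40 + 0.36 + 0.38 − 0.18 − 0.14 − 0.14 + 0.06 = 0.74
P(none) = 1 − 0.74 = 0.26

0.26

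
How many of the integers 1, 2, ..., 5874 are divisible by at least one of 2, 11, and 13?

3409

By inclusion-exclusion,
2937 + 534 + 451 − 267 − 225 − 41 + 20 = 3409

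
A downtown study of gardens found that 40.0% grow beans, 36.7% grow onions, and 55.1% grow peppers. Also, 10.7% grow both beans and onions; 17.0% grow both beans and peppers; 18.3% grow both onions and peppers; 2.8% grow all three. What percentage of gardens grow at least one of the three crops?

P(at least one) = 40.0 + 36.7 + 55.1 − 10.7 − 17.0 − 18.3 + 2.8 = 88.6%

88.6%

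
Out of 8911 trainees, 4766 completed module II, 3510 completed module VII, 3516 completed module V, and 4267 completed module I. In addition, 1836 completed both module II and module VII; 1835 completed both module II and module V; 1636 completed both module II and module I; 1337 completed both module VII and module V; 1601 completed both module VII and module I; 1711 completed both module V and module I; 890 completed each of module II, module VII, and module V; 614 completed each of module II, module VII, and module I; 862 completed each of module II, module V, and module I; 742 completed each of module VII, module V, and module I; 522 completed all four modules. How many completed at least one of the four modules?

8689

By inclusion-exclusion,
|at least one| = 4766 + 3510 + 3516 + 4267 − 1836 − 1835 − 1636 − 1337 − 1601 − 1711 + 890 + 614 + 862 + 742 − 522 = 8689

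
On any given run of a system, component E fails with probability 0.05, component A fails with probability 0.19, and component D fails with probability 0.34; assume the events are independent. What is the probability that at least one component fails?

0.49213

P(none) = (1 − 0.05) × (1 − 0.19) × (1 − 0.34) = 0.95 × 0.81 × 0.66 = 0.50787
P(at least one) = 1 − 0.50787 = 0.49213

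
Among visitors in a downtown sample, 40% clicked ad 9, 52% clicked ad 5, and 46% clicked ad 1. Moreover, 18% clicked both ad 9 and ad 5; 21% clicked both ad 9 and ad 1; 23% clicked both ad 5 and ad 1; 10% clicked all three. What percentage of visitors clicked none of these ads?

Using inclusion–exclusion:
P(at least one) = 40 + 52 + 46 − 18 − 21 − 23 + 10 = 86%
P(none) = 100% − 86% = 14%

14%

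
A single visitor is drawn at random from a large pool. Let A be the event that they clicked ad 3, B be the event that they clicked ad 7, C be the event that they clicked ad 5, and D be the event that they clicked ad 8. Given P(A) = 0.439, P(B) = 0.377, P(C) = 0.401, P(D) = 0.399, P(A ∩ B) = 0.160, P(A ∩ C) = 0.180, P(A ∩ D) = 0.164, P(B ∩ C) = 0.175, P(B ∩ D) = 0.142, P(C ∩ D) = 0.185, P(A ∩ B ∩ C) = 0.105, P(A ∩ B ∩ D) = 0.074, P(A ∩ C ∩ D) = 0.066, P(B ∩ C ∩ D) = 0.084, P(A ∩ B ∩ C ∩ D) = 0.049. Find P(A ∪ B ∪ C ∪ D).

P(A ∪ B ∪ C ∪ D) = 0.439 + 0.377 + 0.401 + 0.399 − 0.160 − 0.180 − 0.164 − 0.175 − 0.142 − 0.185 + 0.105 + 0.074 + 0.066 + 0.084 − 0.049 = 0.890

0.890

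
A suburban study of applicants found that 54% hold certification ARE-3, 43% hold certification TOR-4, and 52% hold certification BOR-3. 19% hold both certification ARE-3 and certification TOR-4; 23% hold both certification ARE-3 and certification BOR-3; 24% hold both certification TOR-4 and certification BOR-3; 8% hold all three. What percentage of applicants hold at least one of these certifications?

91%

P(≥1) = 54 + 43 + 52 − 19 − 23 − 24 + 8 = 91%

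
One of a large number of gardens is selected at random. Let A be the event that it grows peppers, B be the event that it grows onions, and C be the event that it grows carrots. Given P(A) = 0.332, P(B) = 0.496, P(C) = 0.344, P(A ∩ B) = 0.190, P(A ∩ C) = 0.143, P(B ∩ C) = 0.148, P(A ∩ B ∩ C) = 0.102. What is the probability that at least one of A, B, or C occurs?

0.793

Apply inclusion-exclusion:
P(A ∪ B ∪ C) = 0.332 + 0.496 + 0.344 − 0.190 − 0.143 − 0.148 + 0.102 = 0.793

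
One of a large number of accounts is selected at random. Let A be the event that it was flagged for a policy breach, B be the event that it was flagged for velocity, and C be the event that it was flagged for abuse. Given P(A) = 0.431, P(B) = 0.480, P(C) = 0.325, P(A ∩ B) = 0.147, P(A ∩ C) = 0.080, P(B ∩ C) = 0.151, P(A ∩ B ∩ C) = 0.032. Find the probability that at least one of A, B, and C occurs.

P(A ∪ B ∪ C) = 0.431 + 0.480 + 0.325 − 0.147 − 0.080 − 0.151 + 0.032 = 0.890

0.890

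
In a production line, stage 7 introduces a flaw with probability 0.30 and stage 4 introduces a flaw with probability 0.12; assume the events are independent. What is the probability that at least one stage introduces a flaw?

0.384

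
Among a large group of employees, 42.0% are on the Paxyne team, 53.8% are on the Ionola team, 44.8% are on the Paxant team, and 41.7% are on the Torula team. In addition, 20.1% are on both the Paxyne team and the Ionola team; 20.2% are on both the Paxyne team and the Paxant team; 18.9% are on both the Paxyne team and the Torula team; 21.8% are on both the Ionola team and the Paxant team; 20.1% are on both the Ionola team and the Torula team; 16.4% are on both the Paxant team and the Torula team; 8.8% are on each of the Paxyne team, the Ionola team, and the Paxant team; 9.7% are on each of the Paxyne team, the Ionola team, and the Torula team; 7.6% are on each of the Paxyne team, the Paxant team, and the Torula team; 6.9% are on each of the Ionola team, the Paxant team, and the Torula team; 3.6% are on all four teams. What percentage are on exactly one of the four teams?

By inclusion–exclusion (exactly-one form):
P(exactly one) = 42.0 + 53.8 + 44.8 + 41.7 − 2·20.1 − 2·20.2 − 2·18.9 − 2·21.8 − 2·20.1 − 2·16.4 + 3·8.8 + 3·9.7 + 3·7.6 + 3·6.9 − 4·3.6 = 31.9%

31.9%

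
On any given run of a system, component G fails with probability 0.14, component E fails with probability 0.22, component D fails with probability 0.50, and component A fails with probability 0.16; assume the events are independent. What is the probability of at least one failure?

Since the events are independent, P(none) is the product of the individual non-occurrence probabilities.
P(none) = (1 − 0.14) × (1 − 0.22) × (1 − 0.50) × (1 − 0.16) = 0.86 × 0.78 × 0.50 × 0.84 = 0.281736
P(at least one) = 1 − 0.281736 = 0.718264

0.718264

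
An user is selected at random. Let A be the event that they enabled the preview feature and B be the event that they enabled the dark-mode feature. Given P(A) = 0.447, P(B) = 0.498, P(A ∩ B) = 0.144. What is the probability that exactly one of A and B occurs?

By inclusion–exclusion (exactly-one form):
P(exactly one) = 0.447 + 0.498 − 2·0.144 = 0.657

0.657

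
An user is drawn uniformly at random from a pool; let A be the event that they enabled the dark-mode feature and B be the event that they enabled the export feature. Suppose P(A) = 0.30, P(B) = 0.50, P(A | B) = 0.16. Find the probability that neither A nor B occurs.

0.28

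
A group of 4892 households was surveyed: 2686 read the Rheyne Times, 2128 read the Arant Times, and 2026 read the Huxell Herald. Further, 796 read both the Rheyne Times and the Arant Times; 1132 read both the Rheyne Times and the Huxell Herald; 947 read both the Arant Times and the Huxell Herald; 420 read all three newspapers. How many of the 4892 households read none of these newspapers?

507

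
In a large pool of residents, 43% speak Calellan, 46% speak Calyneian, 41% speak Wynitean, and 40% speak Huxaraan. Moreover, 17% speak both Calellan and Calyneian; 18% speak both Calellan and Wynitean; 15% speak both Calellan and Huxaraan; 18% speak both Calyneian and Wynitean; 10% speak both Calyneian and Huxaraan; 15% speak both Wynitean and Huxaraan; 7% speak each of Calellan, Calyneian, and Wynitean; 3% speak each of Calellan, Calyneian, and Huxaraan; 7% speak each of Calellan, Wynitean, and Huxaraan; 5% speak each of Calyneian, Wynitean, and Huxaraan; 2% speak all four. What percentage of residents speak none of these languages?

3%

P(union) = 43 + 46 + 41 + 40 − 17 − 18 − 15 − 18 − 10 − 15 + 7 + 3 + 7 + 5 − 2 = 97%
P(none) = 100% − 97% = 3%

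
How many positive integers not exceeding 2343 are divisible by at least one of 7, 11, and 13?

⌊2343/7⌋ + ⌊2343/11⌋ + ⌊2343/13⌋ − ⌊2343/77⌋ − ⌊2343/91⌋ − ⌊2343/143⌋ + ⌊2343/1001⌋ = 334 + 213 + 180 − 30 − 25 − 16 + 2 = 658

658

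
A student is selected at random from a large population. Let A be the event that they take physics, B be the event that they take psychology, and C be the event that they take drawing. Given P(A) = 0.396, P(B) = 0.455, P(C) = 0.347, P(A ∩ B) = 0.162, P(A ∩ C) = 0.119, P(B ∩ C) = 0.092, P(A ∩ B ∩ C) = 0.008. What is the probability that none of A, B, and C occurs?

Inclusion–exclusion gives
P(A ∪ B ∪ C) = 0.396 + 0.455 + 0.347 − 0.162 − 0.119 − 0.092 + 0.008 = 0.833
P(none) = 1 − 0.833 = 0.167

0.167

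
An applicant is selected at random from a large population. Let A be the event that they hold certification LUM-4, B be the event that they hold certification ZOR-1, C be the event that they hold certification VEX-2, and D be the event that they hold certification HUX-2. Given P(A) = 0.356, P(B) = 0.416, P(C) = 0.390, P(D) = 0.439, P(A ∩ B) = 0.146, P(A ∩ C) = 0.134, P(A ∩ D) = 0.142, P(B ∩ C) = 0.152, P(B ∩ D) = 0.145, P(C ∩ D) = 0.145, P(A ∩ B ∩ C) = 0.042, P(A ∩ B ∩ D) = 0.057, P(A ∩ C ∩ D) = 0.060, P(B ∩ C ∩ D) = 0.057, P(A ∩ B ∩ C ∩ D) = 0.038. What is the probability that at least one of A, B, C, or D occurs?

P(A ∪ B ∪ C ∪ D) = 0.356 + 0.416 + 0.390 + 0.439 − 0.146 − 0.134 − 0.142 − 0.152 − 0.145 − 0.145 + 0.042 + 0.057 + 0.060 + 0.057 − 0.038 = 0.915

0.915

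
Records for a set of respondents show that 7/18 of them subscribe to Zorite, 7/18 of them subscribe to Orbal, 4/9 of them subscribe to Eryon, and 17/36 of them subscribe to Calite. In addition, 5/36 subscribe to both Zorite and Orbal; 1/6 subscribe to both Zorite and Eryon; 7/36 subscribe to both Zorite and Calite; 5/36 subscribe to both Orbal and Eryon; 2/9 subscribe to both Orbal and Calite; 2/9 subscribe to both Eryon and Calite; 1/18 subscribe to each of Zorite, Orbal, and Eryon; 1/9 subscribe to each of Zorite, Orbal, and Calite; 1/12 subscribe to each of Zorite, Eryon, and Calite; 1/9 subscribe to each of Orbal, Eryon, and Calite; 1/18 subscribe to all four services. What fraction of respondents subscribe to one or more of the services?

By inclusion–exclusion:
P(union) = 7/18 + 7/18 + 4/9 + 17/36 − 5/36 − 1/6 − 7/36 − 5/36 − 2/9 − 2/9 + 1/18 + 1/9 + 1/12 + 1/9 − 1/18 = 11/12

11/12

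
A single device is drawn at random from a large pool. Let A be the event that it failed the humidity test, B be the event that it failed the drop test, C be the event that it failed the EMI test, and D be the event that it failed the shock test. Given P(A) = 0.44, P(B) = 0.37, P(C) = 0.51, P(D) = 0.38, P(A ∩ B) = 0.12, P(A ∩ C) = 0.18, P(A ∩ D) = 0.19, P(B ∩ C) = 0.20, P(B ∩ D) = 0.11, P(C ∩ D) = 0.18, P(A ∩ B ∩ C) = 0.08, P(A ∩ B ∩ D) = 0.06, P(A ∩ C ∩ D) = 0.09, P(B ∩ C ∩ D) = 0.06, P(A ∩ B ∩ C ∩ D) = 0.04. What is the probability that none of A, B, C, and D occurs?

By inclusion–exclusion:
P(A ∪ B ∪ C ∪ D) = 0.44 + 0.37 + 0.51 + 0.38 − 0.12 − 0.18 − 0.19 − 0.20 − 0.11 − 0.18 + 0.08 + 0.06 + 0.09 + 0.06 − 0.04 = 0.97
P(none) = 1 − 0.97 = 0.03

0.03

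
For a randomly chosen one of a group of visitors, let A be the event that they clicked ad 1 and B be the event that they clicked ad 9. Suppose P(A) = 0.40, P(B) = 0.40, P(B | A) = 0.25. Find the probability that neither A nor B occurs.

0.30

P(A ∩ B) = P(A)·P(B|A) = 0.40 × 0.25 = 0.10
Inclusion–exclusion gives
P(A ∪ B) = 0.40 + 0.40 − 0.10 = 0.70
P(none) = 1 − 0.70 = 0.30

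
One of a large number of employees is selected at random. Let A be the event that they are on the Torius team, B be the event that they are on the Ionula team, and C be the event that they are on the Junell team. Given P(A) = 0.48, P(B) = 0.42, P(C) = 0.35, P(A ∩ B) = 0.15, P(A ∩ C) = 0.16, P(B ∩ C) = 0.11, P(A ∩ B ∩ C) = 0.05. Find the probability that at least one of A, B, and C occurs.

0.88

Inclusion–exclusion gives
P(A ∪ B ∪ C) = 0.48 + 0.42 + 0.35 − 0.15 − 0.16 − 0.11 + 0.05 = 0.88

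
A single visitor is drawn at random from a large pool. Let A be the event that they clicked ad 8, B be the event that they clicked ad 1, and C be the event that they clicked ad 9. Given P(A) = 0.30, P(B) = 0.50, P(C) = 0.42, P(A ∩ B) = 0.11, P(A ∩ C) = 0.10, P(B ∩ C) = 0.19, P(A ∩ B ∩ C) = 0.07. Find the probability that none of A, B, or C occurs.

0.11

P(A ∪ B ∪ C) = 0.30 + 0.50 + 0.42 − 0.11 − 0.10 − 0.19 + 0.07 = 0.89
P(none) = 1 − 0.89 = 0.11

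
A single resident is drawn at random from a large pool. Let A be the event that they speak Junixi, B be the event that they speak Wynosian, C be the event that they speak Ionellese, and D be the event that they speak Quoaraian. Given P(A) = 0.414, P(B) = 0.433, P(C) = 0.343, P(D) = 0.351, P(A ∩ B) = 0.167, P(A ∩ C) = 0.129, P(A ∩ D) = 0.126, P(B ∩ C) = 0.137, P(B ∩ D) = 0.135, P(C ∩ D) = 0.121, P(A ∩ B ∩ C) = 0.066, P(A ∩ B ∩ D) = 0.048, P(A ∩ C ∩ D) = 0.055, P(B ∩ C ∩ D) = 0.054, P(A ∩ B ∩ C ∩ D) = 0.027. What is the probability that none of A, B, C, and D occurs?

0.078

P(A ∪ B ∪ C ∪ D) = 0.414 + 0.433 + 0.343 + 0.351 − 0.167 − 0.129 − 0.126 − 0.137 − 0.135 − 0.121 + 0.066 + 0.048 + 0.055 + 0.054 − 0.027 = 0.922
P(none) = 1 − 0.922 = 0.078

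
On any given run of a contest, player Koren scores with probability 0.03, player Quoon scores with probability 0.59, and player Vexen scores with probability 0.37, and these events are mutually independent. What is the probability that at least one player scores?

0.749449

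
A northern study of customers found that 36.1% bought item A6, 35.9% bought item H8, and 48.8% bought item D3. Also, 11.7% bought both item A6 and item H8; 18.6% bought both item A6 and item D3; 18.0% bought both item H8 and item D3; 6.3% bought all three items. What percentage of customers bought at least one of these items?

P(union) = 36.1 + 35.9 + 48.8 − 11.7 − 18.6 − 18.0 + 6.3 = 78.8%

78.8%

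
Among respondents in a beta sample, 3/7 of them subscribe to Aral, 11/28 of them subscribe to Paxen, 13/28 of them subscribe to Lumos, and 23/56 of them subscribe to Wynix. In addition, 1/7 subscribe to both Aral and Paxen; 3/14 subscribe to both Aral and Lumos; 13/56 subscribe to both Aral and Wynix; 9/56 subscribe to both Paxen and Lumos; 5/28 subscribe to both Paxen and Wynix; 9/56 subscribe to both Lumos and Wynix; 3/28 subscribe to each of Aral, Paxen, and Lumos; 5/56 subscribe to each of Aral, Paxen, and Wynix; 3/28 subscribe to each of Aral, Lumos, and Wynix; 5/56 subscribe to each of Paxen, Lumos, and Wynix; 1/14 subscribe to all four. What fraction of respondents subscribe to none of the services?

1/14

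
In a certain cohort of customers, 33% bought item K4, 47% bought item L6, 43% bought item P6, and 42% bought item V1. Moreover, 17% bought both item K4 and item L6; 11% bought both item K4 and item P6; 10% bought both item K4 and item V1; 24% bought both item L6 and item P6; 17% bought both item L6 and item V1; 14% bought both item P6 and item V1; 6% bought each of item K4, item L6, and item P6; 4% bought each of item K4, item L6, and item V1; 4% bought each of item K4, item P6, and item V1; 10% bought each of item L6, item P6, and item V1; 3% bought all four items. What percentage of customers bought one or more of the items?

93%

P(union) = 33 + 47 + 43 + 42 − 17 − 11 − 10 − 24 − 17 − 14 + 6 + 4 + 4 + 10 − 3 = 93%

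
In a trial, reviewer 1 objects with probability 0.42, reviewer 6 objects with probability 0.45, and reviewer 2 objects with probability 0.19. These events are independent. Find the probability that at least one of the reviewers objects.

P(none) = (1 − 0.42) × (1 − 0.45) × (1 − 0.19) = 0.58 × 0.55 × 0.81 = 0.25839
P(at least one) = 1 − 0.25839 = 0.74161

0.74161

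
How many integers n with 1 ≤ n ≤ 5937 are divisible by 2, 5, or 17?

3702

Inclusion–exclusion gives
floor(5937/2) + floor(5937/5) + floor(5937/17) − floor(5937/10) − floor(5937/34) − floor(5937/85) + floor(5937/170) = 2968 + 1187 + 349 − 593 − 174 − 69 + 34 = 3702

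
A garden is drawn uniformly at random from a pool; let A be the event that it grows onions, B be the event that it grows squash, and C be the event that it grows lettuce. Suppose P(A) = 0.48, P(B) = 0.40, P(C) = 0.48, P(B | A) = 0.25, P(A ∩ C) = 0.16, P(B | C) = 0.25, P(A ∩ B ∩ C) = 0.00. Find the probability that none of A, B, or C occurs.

P(A ∩ B) = P(A)·P(B|A) = 0.48 × 0.25 = 0.12
P(B ∩ C) = P(C)·P(B|C) = 0.48 × 0.25 = 0.12
Using inclusion–exclusion:
P(A ∪ B ∪ C) = 0.48 + 0.40 + 0.48 − 0.12 − 0.16 − 0.12 + 0.00 = 0.96
P(none) = 1 − 0.96 = 0.04

0.04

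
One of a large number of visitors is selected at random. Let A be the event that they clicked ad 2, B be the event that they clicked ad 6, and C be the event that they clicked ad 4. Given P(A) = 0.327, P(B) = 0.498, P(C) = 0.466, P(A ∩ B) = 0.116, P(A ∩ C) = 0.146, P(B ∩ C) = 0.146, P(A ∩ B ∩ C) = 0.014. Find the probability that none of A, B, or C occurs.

0.103

Using inclusion–exclusion:
P(A ∪ B ∪ C) = 0.327 + 0.498 + 0.466 − 0.116 − 0.146 − 0.146 + 0.014 = 0.897
P(none) = 1 − 0.897 = 0.103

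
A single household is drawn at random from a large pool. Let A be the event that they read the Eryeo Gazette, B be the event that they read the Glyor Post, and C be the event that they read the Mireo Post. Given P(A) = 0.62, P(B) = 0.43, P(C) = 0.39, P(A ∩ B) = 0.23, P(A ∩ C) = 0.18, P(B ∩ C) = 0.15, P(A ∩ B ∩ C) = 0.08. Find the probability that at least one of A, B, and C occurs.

Apply inclusion-exclusion:
P(A ∪ B ∪ C) = 0.62 + 0.43 + 0.39 − 0.23 − 0.18 − 0.15 + 0.08 = 0.96

0.96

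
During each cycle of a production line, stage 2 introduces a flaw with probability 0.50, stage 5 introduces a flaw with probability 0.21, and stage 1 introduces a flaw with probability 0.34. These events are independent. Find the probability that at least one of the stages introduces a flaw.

0.7393

P(none) = (1 − 0.50) × (1 − 0.21) × (1 − 0.34) = 0.50 × 0.79 × 0.66 = 0.2607
P(at least one) = 1 − 0.2607 = 0.7393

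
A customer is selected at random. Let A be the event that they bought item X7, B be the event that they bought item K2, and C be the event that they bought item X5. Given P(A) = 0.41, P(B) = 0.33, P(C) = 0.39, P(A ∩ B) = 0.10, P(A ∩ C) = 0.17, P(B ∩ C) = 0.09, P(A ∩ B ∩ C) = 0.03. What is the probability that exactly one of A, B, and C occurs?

0.50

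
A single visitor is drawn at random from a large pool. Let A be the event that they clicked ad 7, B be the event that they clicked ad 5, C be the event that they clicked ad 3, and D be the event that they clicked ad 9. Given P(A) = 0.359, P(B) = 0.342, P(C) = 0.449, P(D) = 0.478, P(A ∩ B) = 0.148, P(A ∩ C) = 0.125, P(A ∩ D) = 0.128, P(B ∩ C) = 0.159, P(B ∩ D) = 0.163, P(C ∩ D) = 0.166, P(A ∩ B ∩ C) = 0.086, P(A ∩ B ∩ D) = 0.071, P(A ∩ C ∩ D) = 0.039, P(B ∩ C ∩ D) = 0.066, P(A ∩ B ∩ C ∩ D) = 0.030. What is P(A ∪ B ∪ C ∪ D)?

0.971

P(A ∪ B ∪ C ∪ D) = 0.359 + 0.342 + 0.449 + 0.478 − 0.148 − 0.125 − 0.128 − 0.159 − 0.163 − 0.166 + 0.086 + 0.071 + 0.039 + 0.066 − 0.030 = 0.971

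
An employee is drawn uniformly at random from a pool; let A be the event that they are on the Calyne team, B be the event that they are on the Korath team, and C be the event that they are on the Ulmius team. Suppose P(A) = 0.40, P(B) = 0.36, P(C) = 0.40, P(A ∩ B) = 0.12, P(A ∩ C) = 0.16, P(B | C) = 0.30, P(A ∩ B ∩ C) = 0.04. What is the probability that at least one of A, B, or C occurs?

0.80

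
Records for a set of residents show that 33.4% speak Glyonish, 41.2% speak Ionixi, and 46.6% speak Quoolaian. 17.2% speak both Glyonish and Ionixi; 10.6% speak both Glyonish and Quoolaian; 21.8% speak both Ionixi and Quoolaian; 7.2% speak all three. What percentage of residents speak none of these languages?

P(at least one) = 33.4 + 41.2 + 46.6 − 17.2 − 10.6 − 21.8 + 7.2 = 78.8%
P(none) = 100% − 78.8% = 21.2%

21.2%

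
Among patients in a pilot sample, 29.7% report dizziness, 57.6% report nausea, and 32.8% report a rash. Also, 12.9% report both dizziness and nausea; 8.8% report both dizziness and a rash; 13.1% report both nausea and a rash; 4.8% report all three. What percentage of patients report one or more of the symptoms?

P(union) = 29.7 + 57.6 + 32.8 − 12.9 − 8.8 − 13.1 + 4.8 = 90.1%

90.1%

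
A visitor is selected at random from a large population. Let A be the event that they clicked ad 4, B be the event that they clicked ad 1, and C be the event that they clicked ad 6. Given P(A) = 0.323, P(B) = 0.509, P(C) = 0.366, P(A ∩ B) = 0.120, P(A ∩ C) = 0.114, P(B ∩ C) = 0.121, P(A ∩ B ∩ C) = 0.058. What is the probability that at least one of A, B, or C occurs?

Using inclusion–exclusion:
P(A ∪ B ∪ C) = 0.323 + 0.509 + 0.366 − 0.120 − 0.114 − 0.121 + 0.058 = 0.901

0.901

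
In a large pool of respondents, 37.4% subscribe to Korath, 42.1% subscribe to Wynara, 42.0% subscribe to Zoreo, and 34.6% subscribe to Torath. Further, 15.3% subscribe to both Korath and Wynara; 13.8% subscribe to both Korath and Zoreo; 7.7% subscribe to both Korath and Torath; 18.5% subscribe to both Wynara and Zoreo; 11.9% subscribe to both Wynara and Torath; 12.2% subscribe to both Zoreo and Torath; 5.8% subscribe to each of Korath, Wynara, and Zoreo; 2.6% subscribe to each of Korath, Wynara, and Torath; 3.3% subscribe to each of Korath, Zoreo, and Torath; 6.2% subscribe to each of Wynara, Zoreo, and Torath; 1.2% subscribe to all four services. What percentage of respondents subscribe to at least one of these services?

Using inclusion–exclusion:
P(at least one) = 37.4 + 42.1 + 42.0 + 34.6 − 15.3 − 13.8 − 7.7 − 18.5 − 11.9 − 12.2 + 5.8 + 2.6 + 3.3 + 6.2 − 1.2 = 93.4%

93.4%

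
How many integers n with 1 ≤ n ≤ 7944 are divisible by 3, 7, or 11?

Inclusion–exclusion gives
2648 + 1134 + 722 − 378 − 240 − 103 + 34 = 3817

3817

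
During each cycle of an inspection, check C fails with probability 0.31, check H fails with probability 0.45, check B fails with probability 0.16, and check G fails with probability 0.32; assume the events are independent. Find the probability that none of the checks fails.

0.2167704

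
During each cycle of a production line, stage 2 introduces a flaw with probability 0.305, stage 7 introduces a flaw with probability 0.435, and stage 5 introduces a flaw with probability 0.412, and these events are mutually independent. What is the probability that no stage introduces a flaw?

0.2308929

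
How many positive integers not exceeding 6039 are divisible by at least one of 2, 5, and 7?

3968

By inclusion-exclusion,
⌊6039/2⌋ + ⌊6039/5⌋ + ⌊6039/7⌋ − ⌊6039/10⌋ − ⌊6039/14⌋ − ⌊6039/35⌋ + ⌊6039/70⌋ = 3019 + 1207 + 862 − 603 − 431 − 172 + 86 = 3968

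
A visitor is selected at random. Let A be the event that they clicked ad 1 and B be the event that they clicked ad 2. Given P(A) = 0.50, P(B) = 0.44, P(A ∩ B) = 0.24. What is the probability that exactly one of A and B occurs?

0.46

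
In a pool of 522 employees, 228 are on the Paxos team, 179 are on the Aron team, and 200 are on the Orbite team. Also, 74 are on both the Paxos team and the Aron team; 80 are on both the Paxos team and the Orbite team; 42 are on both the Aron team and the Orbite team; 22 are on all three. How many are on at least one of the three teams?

|at least one| = 228 + 179 + 200 − 74 − 80 − 42 + 22 = 433

433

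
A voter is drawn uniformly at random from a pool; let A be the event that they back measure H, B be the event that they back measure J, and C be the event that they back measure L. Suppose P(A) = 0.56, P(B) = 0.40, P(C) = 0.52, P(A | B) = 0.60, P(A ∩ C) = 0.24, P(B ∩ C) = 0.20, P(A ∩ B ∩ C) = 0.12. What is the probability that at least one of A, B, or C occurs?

0.92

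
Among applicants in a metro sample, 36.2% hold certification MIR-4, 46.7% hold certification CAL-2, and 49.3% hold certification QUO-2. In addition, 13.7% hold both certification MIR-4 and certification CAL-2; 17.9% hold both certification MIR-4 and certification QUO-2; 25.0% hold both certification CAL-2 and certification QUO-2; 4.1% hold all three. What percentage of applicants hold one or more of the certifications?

P(union) = 36.2 + 46.7 + 49.3 − 13.7 − 17.9 − 25.0 + 4.1 = 79.7%

79.7%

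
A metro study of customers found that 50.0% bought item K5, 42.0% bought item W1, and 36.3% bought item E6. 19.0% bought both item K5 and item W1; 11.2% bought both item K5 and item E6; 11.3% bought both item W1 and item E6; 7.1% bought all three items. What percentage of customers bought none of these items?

P(union) = 50.0 + 42.0 + 36.3 − 19.0 − 11.2 − 11.3 + 7.1 = 93.9%
P(none) = 100% − 93.9% = 6.1%

6.1%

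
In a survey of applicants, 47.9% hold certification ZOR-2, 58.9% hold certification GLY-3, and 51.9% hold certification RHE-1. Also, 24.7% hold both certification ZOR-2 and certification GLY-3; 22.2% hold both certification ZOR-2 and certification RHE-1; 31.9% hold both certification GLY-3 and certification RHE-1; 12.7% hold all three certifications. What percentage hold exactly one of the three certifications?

39.2%

Using the inclusion–exclusion count for exactly one event:
P(exactly one) = 47.9 + 58.9 + 51.9 − 2·24.7 − 2·22.2 − 2·31.9 + 3·12.7 = 39.2%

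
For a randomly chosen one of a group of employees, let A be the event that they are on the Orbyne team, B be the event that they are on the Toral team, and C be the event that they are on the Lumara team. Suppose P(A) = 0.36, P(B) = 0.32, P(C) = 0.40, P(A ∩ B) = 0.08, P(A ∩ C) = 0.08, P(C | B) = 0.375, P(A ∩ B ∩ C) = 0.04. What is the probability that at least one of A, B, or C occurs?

0.84

P(B ∩ C) = P(B)·P(C|B) = 0.32 × 0.375 = 0.12
Apply inclusion-exclusion:
P(A ∪ B ∪ C) = 0.36 + 0.32 + 0.40 − 0.08 − 0.08 − 0.12 + 0.04 = 0.84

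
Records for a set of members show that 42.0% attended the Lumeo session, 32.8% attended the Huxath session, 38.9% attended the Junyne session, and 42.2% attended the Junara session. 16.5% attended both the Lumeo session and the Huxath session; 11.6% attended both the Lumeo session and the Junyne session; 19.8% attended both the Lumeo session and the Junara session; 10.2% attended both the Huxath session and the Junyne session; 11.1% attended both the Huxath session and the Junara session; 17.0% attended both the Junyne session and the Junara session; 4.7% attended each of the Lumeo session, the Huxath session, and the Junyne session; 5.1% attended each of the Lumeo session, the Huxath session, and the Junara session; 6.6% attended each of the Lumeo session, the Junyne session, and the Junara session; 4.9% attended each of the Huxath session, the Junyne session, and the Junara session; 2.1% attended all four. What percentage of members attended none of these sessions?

11.1%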